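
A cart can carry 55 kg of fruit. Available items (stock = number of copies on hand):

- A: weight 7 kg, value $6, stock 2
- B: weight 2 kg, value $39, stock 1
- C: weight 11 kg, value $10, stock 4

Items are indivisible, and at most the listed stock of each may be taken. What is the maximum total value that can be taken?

$85

Top feasible selections:
- 1×A + 1×B + 4×C: weight 53, value 85
- 2×A + 1×B + 3×C: weight 49, value 81
- 1×B + 4×C: weight 46, value 79
- 1×A + 1×B + 3×C: weight 42, value 75
Best: $85.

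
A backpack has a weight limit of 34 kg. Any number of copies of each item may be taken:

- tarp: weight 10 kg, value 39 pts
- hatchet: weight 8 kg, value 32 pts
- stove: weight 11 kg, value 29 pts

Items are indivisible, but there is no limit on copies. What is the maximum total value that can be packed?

Best value-per-unit is hatchet at 32/8; filling with it alone gives 4×32 = 128.
Optimal mix: 1×tarp + 3×hatchet → weight 34, value 135.

135 pts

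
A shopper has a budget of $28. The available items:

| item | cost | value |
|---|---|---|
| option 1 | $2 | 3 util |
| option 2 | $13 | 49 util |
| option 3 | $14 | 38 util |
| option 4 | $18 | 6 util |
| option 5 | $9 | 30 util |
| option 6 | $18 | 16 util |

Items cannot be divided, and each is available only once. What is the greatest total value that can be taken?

87 util

Check high-value combinations within $28:
- option 2+option 3: cost 13+14=27, value 49+38=87
- option 1+option 2+option 5: cost 2+13+9=24, value 3+49+30=82
- option 2+option 5: cost 13+9=22, value 49+30=79
Best: 87 util.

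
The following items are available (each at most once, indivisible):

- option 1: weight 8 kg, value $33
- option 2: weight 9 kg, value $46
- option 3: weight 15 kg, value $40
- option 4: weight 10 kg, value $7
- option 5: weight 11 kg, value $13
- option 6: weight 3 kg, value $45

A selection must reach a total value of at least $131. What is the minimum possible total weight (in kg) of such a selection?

Subsets with value ≥ 131, sorted by total weight:
- option 2+option 3+option 6: weight 27, value 131
- option 1+option 2+option 4+option 6: weight 30, value 131
Minimum weight: 27 kg.

27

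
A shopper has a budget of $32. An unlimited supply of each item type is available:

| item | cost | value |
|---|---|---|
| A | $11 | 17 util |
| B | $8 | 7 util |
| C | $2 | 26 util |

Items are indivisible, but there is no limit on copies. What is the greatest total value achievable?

Best value-per-unit is C at 26/2, and filling with it alone uses cost 16×2=32. No mix of the others beats 16×26 = 416.

416 util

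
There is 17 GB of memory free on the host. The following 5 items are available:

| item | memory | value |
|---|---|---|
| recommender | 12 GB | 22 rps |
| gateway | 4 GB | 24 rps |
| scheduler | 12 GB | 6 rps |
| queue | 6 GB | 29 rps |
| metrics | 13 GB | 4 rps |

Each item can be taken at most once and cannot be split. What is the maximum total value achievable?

Check high-value combinations within 17 GB:
- gateway+queue: memory 4+6=10, value 24+29=53
- recommender+gateway: memory 12+4=16, value 22+24=46
- gateway+scheduler: memory 4+12=16, value 24+6=30
- queue: memory 6, value 29
Best: 53 rps.

53 rps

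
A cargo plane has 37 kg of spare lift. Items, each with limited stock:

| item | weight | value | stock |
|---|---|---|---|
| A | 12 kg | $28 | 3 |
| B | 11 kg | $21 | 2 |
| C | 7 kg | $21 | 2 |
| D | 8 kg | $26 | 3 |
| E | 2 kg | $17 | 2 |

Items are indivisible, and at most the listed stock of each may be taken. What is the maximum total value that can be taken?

Best selections within weight 37 and stock limits:
- 1×C + 3×D + 2×E: weight 35, value 133
- 2×C + 2×D + 2×E: weight 34, value 128
- 1×B + 2×C + 1×D + 2×E: weight 37, value 123
- 1×A + 1×C + 2×D + 1×E: weight 37, value 118
Best: $133.

$133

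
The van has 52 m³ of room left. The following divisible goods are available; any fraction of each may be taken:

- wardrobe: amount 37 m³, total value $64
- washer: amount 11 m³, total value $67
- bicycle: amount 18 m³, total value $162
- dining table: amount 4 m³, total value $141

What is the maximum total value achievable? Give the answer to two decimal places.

Take in order of value per unit:
- dining table (141/4 per unit): all 4 → value 141, running total 141.00
- bicycle (162/18 per unit): all 18 → value 162, running total 303.00
- washer (67/11 per unit): all 11 → value 67, running total 370.00
- wardrobe (64/37 per unit): 19 of 37 → value 19×64/37 = 32.8649, running total 402.86
Total 402.86.

402.86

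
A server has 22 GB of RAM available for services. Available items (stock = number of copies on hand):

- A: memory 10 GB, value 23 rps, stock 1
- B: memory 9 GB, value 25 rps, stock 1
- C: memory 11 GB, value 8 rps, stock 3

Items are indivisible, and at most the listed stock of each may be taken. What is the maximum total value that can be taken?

Top feasible selections:
- 1×A + 1×B: memory 19, value 48
- 1×B + 1×C: memory 20, value 33
- 1×A + 1×C: memory 21, value 31
- 1×B: memory 9, value 25
Best: 48 rps.

48 rps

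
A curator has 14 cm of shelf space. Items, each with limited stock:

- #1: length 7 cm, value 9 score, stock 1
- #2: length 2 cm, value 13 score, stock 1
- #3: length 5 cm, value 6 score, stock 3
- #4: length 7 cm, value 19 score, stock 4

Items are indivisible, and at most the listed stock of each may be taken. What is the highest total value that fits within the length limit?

38 score

Best selections within length 14 and stock limits:
- 2×#4: length 14, value 38
- 1×#2 + 1×#3 + 1×#4: length 14, value 38
Best: 38 score.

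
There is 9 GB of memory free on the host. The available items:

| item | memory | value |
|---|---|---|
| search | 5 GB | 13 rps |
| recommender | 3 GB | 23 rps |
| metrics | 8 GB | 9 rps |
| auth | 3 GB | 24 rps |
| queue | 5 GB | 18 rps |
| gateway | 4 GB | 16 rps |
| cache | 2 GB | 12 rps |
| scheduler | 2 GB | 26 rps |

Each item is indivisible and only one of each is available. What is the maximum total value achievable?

73 rps

Check high-value combinations within 9 GB:
- recommender+auth+scheduler: memory 3+3+2=8, value 23+24+26=73
- auth+gateway+scheduler: memory 3+4+2=9, value 24+16+26=66
- recommender+gateway+scheduler: memory 3+4+2=9, value 23+16+26=65
Best: 73 rps.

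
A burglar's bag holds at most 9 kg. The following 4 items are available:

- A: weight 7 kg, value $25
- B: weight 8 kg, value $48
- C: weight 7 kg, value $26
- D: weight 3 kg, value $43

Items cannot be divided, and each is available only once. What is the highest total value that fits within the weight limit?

This is a 0/1 knapsack; check combinations near the capacity.
- B: weight 8, value 48
- D: weight 3, value 43
- C: weight 7, value 26
- A: weight 7, value 25
Best: $48.

$48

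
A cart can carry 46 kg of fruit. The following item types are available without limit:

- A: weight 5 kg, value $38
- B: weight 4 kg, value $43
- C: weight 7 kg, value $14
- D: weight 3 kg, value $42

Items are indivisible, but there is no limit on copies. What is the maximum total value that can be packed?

$631

Best value-per-unit is D at 42/3; filling with it alone gives 15×42 = 630.
Optimal mix: 1×B + 14×D → weight 46, value 631.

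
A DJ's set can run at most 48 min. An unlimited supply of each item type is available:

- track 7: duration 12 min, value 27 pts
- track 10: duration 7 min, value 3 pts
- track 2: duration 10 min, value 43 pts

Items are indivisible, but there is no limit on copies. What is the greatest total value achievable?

175 pts

Best value-per-unit is track 2 at 43/10; filling with it alone gives 4×43 = 172.
Optimal mix: 1×track 10 + 4×track 2 → duration 47, value 175.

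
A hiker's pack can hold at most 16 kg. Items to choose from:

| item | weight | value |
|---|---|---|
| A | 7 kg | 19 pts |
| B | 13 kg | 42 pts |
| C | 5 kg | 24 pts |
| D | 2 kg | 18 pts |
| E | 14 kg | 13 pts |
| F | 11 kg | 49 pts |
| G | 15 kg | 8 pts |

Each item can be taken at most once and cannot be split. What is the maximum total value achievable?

Check high-value combinations within 16 kg:
- C+F: weight 5+11=16, value 24+49=73
- D+F: weight 2+11=13, value 18+49=67
- A+C+D: weight 7+5+2=14, value 19+24+18=61
- B+D: weight 13+2=15, value 42+18=60
Best: 73 pts.

73 pts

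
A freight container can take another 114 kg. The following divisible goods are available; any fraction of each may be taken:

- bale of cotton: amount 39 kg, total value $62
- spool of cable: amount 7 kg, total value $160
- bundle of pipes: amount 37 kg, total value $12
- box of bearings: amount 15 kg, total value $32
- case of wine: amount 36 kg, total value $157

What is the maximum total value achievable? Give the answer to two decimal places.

416.51

Take in order of value per unit:
- spool of cable (160/7 per unit): all 7 → value 160, running total 160.00
- case of wine (157/36 per unit): all 36 → value 157, running total 317.00
- box of bearings (32/15 per unit): all 15 → value 32, running total 349.00
- bale of cotton (62/39 per unit): all 39 → value 62, running total 411.00
- bundle of pipes (12/37 per unit): 17 of 37 → value 17×12/37 = 5.5135, running total 416.51
Total 416.51.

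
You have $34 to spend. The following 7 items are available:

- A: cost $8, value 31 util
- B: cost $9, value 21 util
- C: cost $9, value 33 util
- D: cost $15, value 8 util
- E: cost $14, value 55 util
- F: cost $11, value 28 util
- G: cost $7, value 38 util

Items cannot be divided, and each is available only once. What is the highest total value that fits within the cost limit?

Check high-value combinations within $34:
- C+E+G: cost 9+14+7=30, value 33+55+38=126
- A+E+G: cost 8+14+7=29, value 31+55+38=124
- A+B+C+G: cost 8+9+9+7=33, value 31+21+33+38=123
- E+F+G: cost 14+11+7=32, value 55+28+38=121
- A+C+E: cost 8+9+14=31, value 31+33+55=119
Best: 126 util.

126 util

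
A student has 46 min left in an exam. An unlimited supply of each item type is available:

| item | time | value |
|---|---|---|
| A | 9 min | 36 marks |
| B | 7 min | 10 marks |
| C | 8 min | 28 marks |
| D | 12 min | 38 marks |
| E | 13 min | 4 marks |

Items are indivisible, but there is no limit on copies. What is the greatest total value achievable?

180 marks

Best value-per-unit is A at 36/9, and filling with it alone uses time 5×9=45. No mix of the others beats 5×36 = 180.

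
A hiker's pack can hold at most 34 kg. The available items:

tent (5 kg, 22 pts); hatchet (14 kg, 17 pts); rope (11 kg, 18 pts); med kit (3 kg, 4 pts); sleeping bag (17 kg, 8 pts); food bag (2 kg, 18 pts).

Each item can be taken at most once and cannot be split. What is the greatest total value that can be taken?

This is a 0/1 knapsack; check combinations near the capacity.
- tent+hatchet+rope+food bag: weight 5+14+11+2=32, value 22+17+18+18=75
- tent+rope+med kit+food bag: weight 5+11+3+2=21, value 22+18+4+18=62
- tent+hatchet+med kit+food bag: weight 5+14+3+2=24, value 22+17+4+18=61
- tent+hatchet+rope+med kit: weight 5+14+11+3=33, value 22+17+18+4=61
Best: 75 pts.

75 pts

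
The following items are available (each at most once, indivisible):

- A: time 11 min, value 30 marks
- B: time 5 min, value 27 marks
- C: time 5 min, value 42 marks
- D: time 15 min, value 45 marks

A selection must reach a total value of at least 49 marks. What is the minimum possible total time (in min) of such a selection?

10

Subsets with value ≥ 49, sorted by total time:
- B+C: time 10, value 69
- A+C: time 16, value 72
- A+B: time 16, value 57
- C+D: time 20, value 87
Minimum time: 10 min.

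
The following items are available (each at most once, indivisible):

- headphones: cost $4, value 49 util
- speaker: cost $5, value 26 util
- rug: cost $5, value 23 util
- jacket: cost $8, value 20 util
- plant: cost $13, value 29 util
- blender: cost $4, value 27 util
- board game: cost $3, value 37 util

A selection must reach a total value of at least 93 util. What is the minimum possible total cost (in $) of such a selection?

Subsets with value ≥ 93, sorted by total cost:
- headphones+blender+board game: cost 11, value 113
- headphones+speaker+board game: cost 12, value 112
- headphones+rug+board game: cost 12, value 109
- headphones+speaker+blender: cost 13, value 102
Minimum cost: 11 $.

11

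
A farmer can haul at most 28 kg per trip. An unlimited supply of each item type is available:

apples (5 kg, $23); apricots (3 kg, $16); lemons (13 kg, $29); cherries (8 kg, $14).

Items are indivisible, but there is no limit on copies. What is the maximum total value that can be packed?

$144

Best value-per-unit is apricots at 16/3, and filling with it alone uses weight 9×3=27. No mix of the others beats 9×16 = 144.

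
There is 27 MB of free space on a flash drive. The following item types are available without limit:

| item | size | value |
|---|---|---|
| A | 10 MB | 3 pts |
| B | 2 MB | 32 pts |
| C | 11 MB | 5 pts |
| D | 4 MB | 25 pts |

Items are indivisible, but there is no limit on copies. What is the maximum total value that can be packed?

Best value-per-unit is B at 32/2, and filling with it alone uses size 13×2=26. No mix of the others beats 13×32 = 416.

416 pts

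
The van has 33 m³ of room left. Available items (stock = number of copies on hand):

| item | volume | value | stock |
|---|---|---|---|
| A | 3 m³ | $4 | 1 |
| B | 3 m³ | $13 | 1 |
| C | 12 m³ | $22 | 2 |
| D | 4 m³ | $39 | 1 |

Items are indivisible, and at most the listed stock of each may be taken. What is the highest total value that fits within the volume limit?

Top feasible selections:
- 1×B + 2×C + 1×D: volume 31, value 96
- 1×A + 2×C + 1×D: volume 31, value 87
- 2×C + 1×D: volume 28, value 83
- 1×A + 1×B + 1×C + 1×D: volume 22, value 78
Best: $96.

$96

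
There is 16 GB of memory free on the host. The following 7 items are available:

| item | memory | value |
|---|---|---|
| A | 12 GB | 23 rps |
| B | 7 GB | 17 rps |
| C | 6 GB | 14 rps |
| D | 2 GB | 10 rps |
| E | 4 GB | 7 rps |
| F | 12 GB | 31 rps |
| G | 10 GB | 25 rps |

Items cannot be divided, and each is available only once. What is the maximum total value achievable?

Check high-value combinations within 16 GB:
- D+E+G: memory 2+4+10=16, value 10+7+25=42
- D+F: memory 2+12=14, value 10+31=41
- B+C+D: memory 7+6+2=15, value 17+14+10=41
Best: 42 rps.

42 rps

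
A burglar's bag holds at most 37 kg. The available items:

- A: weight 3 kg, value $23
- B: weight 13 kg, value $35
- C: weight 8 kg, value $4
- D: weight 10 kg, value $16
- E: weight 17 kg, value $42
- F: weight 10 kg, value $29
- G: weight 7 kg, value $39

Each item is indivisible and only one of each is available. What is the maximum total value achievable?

$133

Check high-value combinations within 37 kg:
- A+E+F+G: weight 3+17+10+7=37, value 23+42+29+39=133
- A+B+F+G: weight 3+13+10+7=33, value 23+35+29+39=126
- A+D+E+G: weight 3+10+17+7=37, value 23+16+42+39=120
- B+E+G: weight 13+17+7=37, value 35+42+39=116
- A+B+D+G: weight 3+13+10+7=33, value 23+35+16+39=113
Best: $133.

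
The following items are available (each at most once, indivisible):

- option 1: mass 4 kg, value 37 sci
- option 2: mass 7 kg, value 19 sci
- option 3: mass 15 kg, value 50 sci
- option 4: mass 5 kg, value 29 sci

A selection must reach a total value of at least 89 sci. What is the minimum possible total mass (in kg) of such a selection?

24

Subsets with value ≥ 89, sorted by total mass:
- option 1+option 3+option 4: mass 24, value 116
- option 1+option 2+option 3: mass 26, value 106
- option 2+option 3+option 4: mass 27, value 98
Minimum mass: 24 kg.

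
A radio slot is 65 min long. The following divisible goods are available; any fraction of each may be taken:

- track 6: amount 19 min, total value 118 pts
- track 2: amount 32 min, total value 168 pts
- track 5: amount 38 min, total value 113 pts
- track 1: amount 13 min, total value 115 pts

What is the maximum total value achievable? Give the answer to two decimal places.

Take in order of value per unit:
- track 1 (115/13 per unit): all 13 → value 115, running total 115.00
- track 6 (118/19 per unit): all 19 → value 118, running total 233.00
- track 2 (168/32 per unit): all 32 → value 168, running total 401.00
- track 5 (113/38 per unit): 1 of 38 → value 1×113/38 = 2.9737, running total 403.97
Total 403.97.

403.97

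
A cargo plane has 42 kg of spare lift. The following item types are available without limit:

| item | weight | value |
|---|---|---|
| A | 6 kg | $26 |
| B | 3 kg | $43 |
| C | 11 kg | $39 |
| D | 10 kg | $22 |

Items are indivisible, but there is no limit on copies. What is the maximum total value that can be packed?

$602

Best value-per-unit is B at 43/3, and filling with it alone uses weight 14×3=42. No mix of the others beats 14×43 = 602.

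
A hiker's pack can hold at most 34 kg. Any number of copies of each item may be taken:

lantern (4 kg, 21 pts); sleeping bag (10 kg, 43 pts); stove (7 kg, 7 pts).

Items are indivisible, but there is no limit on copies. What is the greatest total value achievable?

169 pts

Best value-per-unit is lantern at 21/4; filling with it alone gives 8×21 = 168.
Optimal mix: 6×lantern + 1×sleeping bag → weight 34, value 169.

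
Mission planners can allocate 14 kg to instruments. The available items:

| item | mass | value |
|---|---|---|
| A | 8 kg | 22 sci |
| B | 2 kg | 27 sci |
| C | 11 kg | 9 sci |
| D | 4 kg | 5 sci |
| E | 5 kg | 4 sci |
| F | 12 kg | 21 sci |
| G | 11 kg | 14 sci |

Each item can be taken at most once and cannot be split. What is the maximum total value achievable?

This is a 0/1 knapsack; check combinations near the capacity.
- A+B+D: mass 8+2+4=14, value 22+27+5=54
- A+B: mass 8+2=10, value 22+27=49
- B+F: mass 2+12=14, value 27+21=48
Best: 54 sci.

54 sci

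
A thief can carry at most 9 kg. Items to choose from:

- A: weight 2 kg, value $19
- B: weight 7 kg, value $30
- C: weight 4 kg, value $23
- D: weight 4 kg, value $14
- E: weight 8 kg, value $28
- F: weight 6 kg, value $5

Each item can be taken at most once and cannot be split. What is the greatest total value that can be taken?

$49

Check high-value combinations within 9 kg:
- A+B: weight 2+7=9, value 19+30=49
- A+C: weight 2+4=6, value 19+23=42
- C+D: weight 4+4=8, value 23+14=37
- A+D: weight 2+4=6, value 19+14=33
Best: $49.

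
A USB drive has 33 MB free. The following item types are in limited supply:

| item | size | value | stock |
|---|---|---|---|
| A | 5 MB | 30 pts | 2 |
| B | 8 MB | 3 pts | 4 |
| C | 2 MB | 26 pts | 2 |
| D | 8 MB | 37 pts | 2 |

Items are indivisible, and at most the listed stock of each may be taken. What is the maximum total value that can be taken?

Best selections within size 33 and stock limits:
- 2×A + 2×C + 2×D: size 30, value 186
- 2×A + 1×C + 2×D: size 28, value 160
- 1×A + 1×B + 2×C + 2×D: size 33, value 159
- 1×A + 2×C + 2×D: size 25, value 156
Best: 186 pts.

186 pts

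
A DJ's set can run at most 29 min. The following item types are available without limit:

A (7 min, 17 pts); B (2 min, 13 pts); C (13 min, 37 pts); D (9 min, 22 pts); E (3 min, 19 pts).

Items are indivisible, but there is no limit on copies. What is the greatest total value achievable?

Best value-per-unit is B at 13/2; filling with it alone gives 14×13 = 182.
Optimal mix: 13×B + 1×E → duration 29, value 188.

188 pts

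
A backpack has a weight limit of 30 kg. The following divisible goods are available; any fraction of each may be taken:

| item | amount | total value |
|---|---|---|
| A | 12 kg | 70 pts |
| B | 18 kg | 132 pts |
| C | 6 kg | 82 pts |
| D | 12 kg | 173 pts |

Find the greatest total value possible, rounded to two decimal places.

343.00

Take in order of value per unit:
- D (173/12 per unit): all 12 → value 173, running total 173.00
- C (82/6 per unit): all 6 → value 82, running total 255.00
- B (132/18 per unit): 12 of 18 → value 12×132/18 = 88.0000, running total 343.00
Total 343.00.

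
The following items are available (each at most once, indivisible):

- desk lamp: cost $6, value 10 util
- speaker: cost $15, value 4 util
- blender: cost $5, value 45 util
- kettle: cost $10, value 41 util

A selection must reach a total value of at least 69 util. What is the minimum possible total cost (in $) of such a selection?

Subsets with value ≥ 69, sorted by total cost:
- blender+kettle: cost 15, value 86
- desk lamp+blender+kettle: cost 21, value 96
- speaker+blender+kettle: cost 30, value 90
- desk lamp+speaker+blender+kettle: cost 36, value 100
Minimum cost: 15 $.

15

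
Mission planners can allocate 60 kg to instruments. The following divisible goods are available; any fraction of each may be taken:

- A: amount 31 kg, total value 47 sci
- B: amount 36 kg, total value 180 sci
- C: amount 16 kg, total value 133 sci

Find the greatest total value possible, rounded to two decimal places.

325.13

Take in order of value per unit:
- C (133/16 per unit): all 16 → value 133, running total 133.00
- B (180/36 per unit): all 36 → value 180, running total 313.00
- A (47/31 per unit): 8 of 31 → value 8×47/31 = 12.1290, running total 325.13
Total 325.13.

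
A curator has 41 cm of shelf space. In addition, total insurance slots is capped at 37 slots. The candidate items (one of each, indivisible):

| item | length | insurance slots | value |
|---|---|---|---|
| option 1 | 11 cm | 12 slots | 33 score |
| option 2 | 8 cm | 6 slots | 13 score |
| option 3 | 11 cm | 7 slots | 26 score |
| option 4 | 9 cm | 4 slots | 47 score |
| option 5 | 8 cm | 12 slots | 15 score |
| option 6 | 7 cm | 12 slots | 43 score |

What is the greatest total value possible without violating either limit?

Feasible sets respecting both limits:
- option 1+option 3+option 4+option 6: length 38, insurance slots 35, value 149
- option 1+option 2+option 4+option 6: length 35, insurance slots 34, value 136
- option 3+option 4+option 5+option 6: length 35, insurance slots 35, value 131
- option 2+option 3+option 4+option 6: length 35, insurance slots 29, value 129
Best: 149 score.

149 score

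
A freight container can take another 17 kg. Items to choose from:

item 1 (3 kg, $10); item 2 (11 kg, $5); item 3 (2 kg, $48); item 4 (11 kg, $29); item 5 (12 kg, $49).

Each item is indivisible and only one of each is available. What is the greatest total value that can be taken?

$107

This is a 0/1 knapsack; check combinations near the capacity.
- item 1+item 3+item 5: weight 3+2+12=17, value 10+48+49=107
- item 3+item 5: weight 2+12=14, value 48+49=97
- item 1+item 3+item 4: weight 3+2+11=16, value 10+48+29=87
Best: $107.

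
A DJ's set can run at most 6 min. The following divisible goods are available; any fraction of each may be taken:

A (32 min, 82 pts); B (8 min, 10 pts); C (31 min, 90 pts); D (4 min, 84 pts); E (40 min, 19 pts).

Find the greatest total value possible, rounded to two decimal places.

89.81

Take in order of value per unit:
- D (84/4 per unit): all 4 → value 84, running total 84.00
- C (90/31 per unit): 2 of 31 → value 2×90/31 = 5.8065, running total 89.81
Total 89.81.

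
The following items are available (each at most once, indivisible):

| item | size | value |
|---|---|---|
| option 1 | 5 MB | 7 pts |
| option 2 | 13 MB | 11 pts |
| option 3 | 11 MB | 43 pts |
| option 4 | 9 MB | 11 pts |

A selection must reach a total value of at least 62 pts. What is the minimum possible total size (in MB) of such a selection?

Subsets with value ≥ 62, sorted by total size:
- option 2+option 3+option 4: size 33, value 65
- option 1+option 2+option 3+option 4: size 38, value 72
Minimum size: 33 MB.

33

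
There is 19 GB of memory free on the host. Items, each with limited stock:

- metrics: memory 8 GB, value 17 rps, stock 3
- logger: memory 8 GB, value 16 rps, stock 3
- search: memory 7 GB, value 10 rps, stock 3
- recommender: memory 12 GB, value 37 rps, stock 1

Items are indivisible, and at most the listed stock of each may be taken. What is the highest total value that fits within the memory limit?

47 rps

Top feasible selections:
- 1×search + 1×recommender: memory 19, value 47
- 1×recommender: memory 12, value 37
- 2×metrics: memory 16, value 34
- 1×metrics + 1×logger: memory 16, value 33
Best: 47 rps.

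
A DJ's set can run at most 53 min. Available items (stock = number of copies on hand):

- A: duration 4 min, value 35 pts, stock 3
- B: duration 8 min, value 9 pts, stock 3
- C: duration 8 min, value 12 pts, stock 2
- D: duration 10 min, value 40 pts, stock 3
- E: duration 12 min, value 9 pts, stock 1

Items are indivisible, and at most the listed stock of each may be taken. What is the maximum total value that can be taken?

237 pts

Top feasible selections:
- 3×A + 1×C + 3×D: duration 50, value 237
- 3×A + 1×B + 3×D: duration 50, value 234
Best: 237 pts.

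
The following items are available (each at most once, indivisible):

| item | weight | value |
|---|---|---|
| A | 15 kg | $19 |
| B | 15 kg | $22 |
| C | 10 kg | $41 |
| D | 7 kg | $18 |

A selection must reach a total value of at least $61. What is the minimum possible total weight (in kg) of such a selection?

25

Subsets with value ≥ 61, sorted by total weight:
- B+C: weight 25, value 63
- B+C+D: weight 32, value 81
- A+C+D: weight 32, value 78
Minimum weight: 25 kg.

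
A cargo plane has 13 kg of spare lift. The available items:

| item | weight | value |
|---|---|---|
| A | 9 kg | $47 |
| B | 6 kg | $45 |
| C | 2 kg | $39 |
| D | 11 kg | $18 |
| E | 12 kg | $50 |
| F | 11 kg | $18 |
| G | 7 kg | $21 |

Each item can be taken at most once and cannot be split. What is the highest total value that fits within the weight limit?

Check high-value combinations within 13 kg:
- A+C: weight 9+2=11, value 47+39=86
- B+C: weight 6+2=8, value 45+39=84
- B+G: weight 6+7=13, value 45+21=66
- C+G: weight 2+7=9, value 39+21=60
Best: $86.

$86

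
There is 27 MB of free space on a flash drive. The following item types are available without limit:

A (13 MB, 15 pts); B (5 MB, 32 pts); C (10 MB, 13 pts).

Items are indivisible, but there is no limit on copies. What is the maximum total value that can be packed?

160 pts

Best value-per-unit is B at 32/5, and filling with it alone uses size 5×5=25. No mix of the others beats 5×32 = 160.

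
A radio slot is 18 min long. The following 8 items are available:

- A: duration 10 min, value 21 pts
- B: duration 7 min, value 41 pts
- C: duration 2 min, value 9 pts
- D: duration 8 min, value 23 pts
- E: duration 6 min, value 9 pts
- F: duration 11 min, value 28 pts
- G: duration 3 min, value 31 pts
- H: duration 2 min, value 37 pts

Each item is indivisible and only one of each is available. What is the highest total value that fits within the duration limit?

Check high-value combinations within 18 min:
- B+C+G+H: duration 7+2+3+2=14, value 41+9+31+37=118
- B+E+G+H: duration 7+6+3+2=18, value 41+9+31+37=118
- B+G+H: duration 7+3+2=12, value 41+31+37=109
- C+F+G+H: duration 2+11+3+2=18, value 9+28+31+37=105
- B+D+H: duration 7+8+2=17, value 41+23+37=101
Best: 118 pts.

118 pts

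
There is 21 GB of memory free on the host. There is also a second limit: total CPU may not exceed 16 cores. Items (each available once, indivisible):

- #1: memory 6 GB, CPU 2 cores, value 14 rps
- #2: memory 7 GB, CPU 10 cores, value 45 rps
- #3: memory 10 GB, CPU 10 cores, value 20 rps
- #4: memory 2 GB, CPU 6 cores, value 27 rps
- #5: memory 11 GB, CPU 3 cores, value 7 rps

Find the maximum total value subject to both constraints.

Feasible sets respecting both limits:
- #2+#4: memory 9, CPU 16, value 72
- #1+#2: memory 13, CPU 12, value 59
- #2+#5: memory 18, CPU 13, value 52
- #1+#4+#5: memory 19, CPU 11, value 48
Best: 72 rps.

72 rps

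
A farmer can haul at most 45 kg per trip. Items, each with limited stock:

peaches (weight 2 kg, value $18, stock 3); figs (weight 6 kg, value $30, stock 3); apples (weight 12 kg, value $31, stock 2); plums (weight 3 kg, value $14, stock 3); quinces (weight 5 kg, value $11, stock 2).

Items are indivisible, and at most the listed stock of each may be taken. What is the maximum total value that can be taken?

Top feasible selections:
- 3×peaches + 3×figs + 1×apples + 3×plums: weight 45, value 217
- 3×peaches + 3×figs + 3×plums + 2×quinces: weight 43, value 208
Best: $217.

$217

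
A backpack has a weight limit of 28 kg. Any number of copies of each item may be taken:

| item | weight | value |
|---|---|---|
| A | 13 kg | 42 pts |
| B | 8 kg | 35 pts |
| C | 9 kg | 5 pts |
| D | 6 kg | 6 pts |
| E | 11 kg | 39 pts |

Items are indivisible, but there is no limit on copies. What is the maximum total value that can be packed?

Best value-per-unit is B at 35/8; filling with it alone gives 3×35 = 105.
Optimal mix: 2×B + 1×E → weight 27, value 109.

109 pts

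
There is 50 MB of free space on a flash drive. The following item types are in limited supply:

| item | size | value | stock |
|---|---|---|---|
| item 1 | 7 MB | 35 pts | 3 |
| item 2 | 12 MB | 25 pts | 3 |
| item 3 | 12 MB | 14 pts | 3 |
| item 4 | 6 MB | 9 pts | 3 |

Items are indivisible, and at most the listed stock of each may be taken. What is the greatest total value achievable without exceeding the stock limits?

155 pts

Top feasible selections:
- 3×item 1 + 2×item 2: size 45, value 155
- 3×item 1 + 1×item 2 + 2×item 4: size 45, value 148
Best: 155 pts.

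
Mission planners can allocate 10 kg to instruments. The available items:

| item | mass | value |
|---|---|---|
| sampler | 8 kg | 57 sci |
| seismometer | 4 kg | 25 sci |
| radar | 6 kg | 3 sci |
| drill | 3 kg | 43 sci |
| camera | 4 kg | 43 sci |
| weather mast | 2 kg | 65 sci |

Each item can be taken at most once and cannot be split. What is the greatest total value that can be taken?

151 sci

Check high-value combinations within 10 kg:
- drill+camera+weather mast: mass 3+4+2=9, value 43+43+65=151
- seismometer+drill+weather mast: mass 4+3+2=9, value 25+43+65=133
- seismometer+camera+weather mast: mass 4+4+2=10, value 25+43+65=133
- sampler+weather mast: mass 8+2=10, value 57+65=122
Best: 151 sci.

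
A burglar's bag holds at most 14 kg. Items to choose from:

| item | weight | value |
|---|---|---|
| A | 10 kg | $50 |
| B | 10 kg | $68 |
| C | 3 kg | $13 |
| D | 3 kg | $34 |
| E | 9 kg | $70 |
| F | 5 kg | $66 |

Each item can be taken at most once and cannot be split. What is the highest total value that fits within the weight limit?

$136

Check high-value combinations within 14 kg:
- E+F: weight 9+5=14, value 70+66=136
- C+D+F: weight 3+3+5=11, value 13+34+66=113
- D+E: weight 3+9=12, value 34+70=104
- B+D: weight 10+3=13, value 68+34=102
- D+F: weight 3+5=8, value 34+66=100
Best: $136.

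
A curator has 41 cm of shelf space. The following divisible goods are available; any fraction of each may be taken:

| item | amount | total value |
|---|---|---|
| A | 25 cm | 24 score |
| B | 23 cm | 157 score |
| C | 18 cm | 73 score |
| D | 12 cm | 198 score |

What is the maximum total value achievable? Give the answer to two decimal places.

Take in order of value per unit:
- D (198/12 per unit): all 12 → value 198, running total 198.00
- B (157/23 per unit): all 23 → value 157, running total 355.00
- C (73/18 per unit): 6 of 18 → value 6×73/18 = 24.3333, running total 379.33
Total 379.33.

379.33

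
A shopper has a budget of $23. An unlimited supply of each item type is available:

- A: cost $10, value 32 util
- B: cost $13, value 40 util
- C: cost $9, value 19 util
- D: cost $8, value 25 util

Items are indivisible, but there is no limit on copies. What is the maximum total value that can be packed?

Best value-per-unit is A at 32/10; filling with it alone gives 2×32 = 64.
Optimal mix: 1×A + 1×B → cost 23, value 72.

72 util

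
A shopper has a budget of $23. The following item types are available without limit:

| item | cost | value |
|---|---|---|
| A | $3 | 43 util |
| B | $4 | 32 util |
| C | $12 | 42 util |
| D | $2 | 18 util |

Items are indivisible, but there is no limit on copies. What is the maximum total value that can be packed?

Best value-per-unit is A at 43/3; filling with it alone gives 7×43 = 301.
Optimal mix: 7×A + 1×D → cost 23, value 319.

319 util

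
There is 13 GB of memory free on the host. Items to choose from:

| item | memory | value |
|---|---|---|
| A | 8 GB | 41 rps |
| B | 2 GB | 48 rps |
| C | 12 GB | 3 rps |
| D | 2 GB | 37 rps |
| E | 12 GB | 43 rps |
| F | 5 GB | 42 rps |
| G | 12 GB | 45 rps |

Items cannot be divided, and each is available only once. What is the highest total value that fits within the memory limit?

127 rps

This is a 0/1 knapsack; check combinations near the capacity.
- B+D+F: memory 2+2+5=9, value 48+37+42=127
- A+B+D: memory 8+2+2=12, value 41+48+37=126
- B+F: memory 2+5=7, value 48+42=90
- A+B: memory 8+2=10, value 41+48=89
Best: 127 rps.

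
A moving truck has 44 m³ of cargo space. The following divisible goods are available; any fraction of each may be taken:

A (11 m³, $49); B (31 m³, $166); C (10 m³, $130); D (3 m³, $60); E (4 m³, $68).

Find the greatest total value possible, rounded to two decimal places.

Take in order of value per unit:
- D (60/3 per unit): all 3 → value 60, running total 60.00
- E (68/4 per unit): all 4 → value 68, running total 128.00
- C (130/10 per unit): all 10 → value 130, running total 258.00
- B (166/31 per unit): 27 of 31 → value 27×166/31 = 144.5806, running total 402.58
Total 402.58.

402.58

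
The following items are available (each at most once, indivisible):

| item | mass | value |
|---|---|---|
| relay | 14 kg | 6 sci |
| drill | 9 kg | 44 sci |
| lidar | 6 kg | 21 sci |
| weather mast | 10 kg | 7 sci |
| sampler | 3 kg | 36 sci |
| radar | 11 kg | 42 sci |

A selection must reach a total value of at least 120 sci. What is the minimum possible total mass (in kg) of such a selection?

Subsets with value ≥ 120, sorted by total mass:
- drill+sampler+radar: mass 23, value 122
- drill+lidar+sampler+radar: mass 29, value 143
- drill+weather mast+sampler+radar: mass 33, value 129
Minimum mass: 23 kg.

23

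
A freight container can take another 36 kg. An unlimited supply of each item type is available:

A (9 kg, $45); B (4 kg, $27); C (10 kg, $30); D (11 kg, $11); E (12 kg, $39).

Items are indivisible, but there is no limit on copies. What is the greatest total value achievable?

$243

Best value-per-unit is B at 27/4, and filling with it alone uses weight 9×4=36. No mix of the others beats 9×27 = 243.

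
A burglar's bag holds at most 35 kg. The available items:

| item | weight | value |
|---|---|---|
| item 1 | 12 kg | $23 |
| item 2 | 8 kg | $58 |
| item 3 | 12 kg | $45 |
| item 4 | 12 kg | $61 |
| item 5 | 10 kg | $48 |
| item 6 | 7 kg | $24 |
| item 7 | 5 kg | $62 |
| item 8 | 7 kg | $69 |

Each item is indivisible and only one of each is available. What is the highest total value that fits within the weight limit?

$250

Check high-value combinations within 35 kg:
- item 2+item 4+item 7+item 8: weight 8+12+5+7=32, value 58+61+62+69=250
- item 4+item 5+item 7+item 8: weight 12+10+5+7=34, value 61+48+62+69=240
- item 2+item 5+item 7+item 8: weight 8+10+5+7=30, value 58+48+62+69=237
- item 2+item 3+item 7+item 8: weight 8+12+5+7=32, value 58+45+62+69=234
Best: $250.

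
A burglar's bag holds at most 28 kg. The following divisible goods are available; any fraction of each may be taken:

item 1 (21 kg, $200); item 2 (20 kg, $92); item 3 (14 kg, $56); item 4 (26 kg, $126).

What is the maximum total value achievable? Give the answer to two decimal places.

233.92

Take in order of value per unit:
- item 1 (200/21 per unit): all 21 → value 200, running total 200.00
- item 4 (126/26 per unit): 7 of 26 → value 7×126/26 = 33.9231, running total 233.92
Total 233.92.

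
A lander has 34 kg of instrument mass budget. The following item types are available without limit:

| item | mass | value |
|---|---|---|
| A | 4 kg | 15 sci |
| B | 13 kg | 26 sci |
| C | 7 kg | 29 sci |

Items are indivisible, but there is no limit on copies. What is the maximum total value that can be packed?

Best value-per-unit is C at 29/7; filling with it alone gives 4×29 = 116.
Optimal mix: 5×A + 2×C → mass 34, value 133.

133 sci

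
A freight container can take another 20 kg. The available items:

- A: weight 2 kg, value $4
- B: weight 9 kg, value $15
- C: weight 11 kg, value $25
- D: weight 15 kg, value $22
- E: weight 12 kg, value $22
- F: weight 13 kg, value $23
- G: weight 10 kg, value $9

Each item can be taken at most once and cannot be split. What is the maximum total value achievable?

$40

Check high-value combinations within 20 kg:
- B+C: weight 9+11=20, value 15+25=40
- A+C: weight 2+11=13, value 4+25=29
- A+F: weight 2+13=15, value 4+23=27
- A+E: weight 2+12=14, value 4+22=26
- A+D: weight 2+15=17, value 4+22=26
Best: $40.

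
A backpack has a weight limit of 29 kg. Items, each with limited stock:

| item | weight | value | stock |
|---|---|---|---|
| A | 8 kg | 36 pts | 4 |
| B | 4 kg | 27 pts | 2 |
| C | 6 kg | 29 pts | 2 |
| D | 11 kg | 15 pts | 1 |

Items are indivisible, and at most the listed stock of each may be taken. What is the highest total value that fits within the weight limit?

Best selections within weight 29 and stock limits:
- 1×A + 2×B + 2×C: weight 28, value 148
- 3×A + 1×B: weight 28, value 135
- 2×A + 2×C: weight 28, value 130
Best: 148 pts.

148 pts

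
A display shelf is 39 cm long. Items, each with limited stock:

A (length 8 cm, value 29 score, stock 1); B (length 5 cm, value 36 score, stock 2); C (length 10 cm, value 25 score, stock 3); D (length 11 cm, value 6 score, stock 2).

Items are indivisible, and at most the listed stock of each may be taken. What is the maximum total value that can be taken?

151 score

Best selections within length 39 and stock limits:
- 1×A + 2×B + 2×C: length 38, value 151
- 1×A + 2×B + 1×C + 1×D: length 39, value 132
- 1×A + 2×B + 1×C: length 28, value 126
- 2×B + 2×C: length 30, value 122
Best: 151 score.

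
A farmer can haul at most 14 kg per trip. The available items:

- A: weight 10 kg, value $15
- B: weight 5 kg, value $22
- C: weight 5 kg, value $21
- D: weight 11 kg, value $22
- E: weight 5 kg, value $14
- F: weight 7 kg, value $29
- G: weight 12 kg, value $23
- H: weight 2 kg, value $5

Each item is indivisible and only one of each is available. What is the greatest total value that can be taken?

Check high-value combinations within 14 kg:
- B+F+H: weight 5+7+2=14, value 22+29+5=56
- C+F+H: weight 5+7+2=14, value 21+29+5=55
- B+F: weight 5+7=12, value 22+29=51
Best: $56.

$56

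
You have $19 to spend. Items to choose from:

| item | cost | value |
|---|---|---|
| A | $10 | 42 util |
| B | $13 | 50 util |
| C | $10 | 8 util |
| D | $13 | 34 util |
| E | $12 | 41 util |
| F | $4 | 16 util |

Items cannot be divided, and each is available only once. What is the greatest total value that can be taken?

66 util

This is a 0/1 knapsack; check combinations near the capacity.
- B+F: cost 13+4=17, value 50+16=66
- A+F: cost 10+4=14, value 42+16=58
- E+F: cost 12+4=16, value 41+16=57
- B: cost 13, value 50
Best: 66 util.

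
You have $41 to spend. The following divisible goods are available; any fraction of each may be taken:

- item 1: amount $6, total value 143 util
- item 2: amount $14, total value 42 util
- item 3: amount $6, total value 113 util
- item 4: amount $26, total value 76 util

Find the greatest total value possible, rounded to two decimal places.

Take in order of value per unit:
- item 1 (143/6 per unit): all 6 → value 143, running total 143.00
- item 3 (113/6 per unit): all 6 → value 113, running total 256.00
- item 2 (42/14 per unit): all 14 → value 42, running total 298.00
- item 4 (76/26 per unit): 15 of 26 → value 15×76/26 = 43.8462, running total 341.85
Total 341.85.

341.85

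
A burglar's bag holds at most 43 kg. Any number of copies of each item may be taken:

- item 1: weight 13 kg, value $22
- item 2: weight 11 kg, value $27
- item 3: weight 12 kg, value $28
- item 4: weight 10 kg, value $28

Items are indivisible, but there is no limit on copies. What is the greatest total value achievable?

$112

Best value-per-unit is item 4 at 28/10; filling with it alone gives 4×28 = 112.
Optimal mix: 1×item 3 + 3×item 4 → weight 42, value 112.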